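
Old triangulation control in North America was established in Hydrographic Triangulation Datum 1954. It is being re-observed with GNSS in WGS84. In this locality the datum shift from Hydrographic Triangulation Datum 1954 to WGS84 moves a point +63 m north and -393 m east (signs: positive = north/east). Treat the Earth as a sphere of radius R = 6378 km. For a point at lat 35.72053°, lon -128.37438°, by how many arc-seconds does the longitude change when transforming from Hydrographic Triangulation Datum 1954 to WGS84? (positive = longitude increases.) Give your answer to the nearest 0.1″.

At latitude 35.72053°, cos φ = 0.811874.
One radian of longitude at latitude φ spans R cos φ, so Δλ = ΔE / (R cos φ) = -393.0 / (6378000 × 0.811874) = -7.5896e-05 rad = -15.655″.

Δλ = -15.7″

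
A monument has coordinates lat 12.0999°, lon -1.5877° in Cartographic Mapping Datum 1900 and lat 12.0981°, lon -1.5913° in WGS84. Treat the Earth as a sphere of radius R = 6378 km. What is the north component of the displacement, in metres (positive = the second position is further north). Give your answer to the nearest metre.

Δφ = 12.0981° − 12.0999° = -0.0018°; Δλ = -1.5913° − -1.5877° = -0.0036°.
1° along a meridian = πR/180 = 111317 m.
ΔN = Δφ × 111317 = -200.4 m; ΔE = Δλ × 111317 × cos(12.0999°) = -0.0036 × 111317 × 0.977784 = -391.8 m.

ΔN = -200 m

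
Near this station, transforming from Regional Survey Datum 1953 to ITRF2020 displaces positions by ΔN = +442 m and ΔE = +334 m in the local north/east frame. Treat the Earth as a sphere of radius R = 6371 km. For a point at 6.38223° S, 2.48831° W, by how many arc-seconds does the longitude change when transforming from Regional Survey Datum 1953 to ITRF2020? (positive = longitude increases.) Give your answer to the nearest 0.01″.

Δλ = 10.88″

At latitude -6.38223°, cos φ = 0.993802.
One radian of longitude at latitude φ spans R cos φ, so Δλ = ΔE / (R cos φ) = 334.0 / (6371000 × 0.993802) = 5.2752e-05 rad = 10.881″.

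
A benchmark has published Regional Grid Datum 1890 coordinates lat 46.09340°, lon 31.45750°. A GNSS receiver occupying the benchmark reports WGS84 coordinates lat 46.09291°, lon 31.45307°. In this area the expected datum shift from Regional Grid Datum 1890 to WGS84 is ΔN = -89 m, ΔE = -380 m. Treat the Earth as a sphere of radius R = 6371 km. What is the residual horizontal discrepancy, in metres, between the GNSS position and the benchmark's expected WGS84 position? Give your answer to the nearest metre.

Observed coordinate differences: Δφ = -0.00049°, Δλ = -0.00443°.
Converting to metres (1° lat = 111195 m, cos φ = 0.693485): observed ΔN = -54.5 m, observed ΔE = -341.6 m.
Subtracting the expected shift leaves a residual of -54.5 − (-89) = 34.5 m north and -341.6 − (-380) = 38.4 m east.
Residual distance = √(34.5² + 38.4²) = 51.6 m.

52 m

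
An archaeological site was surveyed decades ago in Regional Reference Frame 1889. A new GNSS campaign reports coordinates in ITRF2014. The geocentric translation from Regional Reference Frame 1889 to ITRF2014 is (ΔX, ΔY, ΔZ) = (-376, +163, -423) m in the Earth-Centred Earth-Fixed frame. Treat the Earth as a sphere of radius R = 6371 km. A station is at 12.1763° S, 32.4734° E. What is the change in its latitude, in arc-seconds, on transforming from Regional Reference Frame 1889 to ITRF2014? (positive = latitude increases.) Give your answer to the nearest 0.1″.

Δφ = -15.0″

sin φ = -0.210920, cos φ = 0.977503, sin λ = 0.536908, cos λ = 0.843641.
North component: ΔN = −sin φ cos λ·ΔX − sin φ sin λ·ΔY + cos φ·ΔZ = −(-0.210920)(0.843641)(-376) − (-0.210920)(0.536908)(163) + (0.977503)(-423) = -461.93 m.
1° of latitude spans πR/180 = 111195 m, so Δφ = -461.93 / 111195 × 3600 = -14.955″.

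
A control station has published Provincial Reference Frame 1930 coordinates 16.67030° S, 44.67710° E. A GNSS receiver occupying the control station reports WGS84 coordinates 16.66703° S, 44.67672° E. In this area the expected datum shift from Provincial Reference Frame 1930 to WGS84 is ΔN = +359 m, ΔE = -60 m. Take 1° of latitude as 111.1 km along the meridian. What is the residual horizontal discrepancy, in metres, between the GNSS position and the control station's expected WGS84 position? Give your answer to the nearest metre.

Observed coordinate differences: Δφ = +0.00327°, Δλ = -0.00038°.
Converting to metres (1° lat = 111100 m, cos φ = 0.957971): observed ΔN = 363.3 m, observed ΔE = -40.4 m.
Subtracting the expected shift leaves a residual of 363.3 − (359) = 4.3 m north and -40.4 − (-60) = 19.6 m east.
Residual distance = √(4.3² + 19.6²) = 20.0 m.

20 m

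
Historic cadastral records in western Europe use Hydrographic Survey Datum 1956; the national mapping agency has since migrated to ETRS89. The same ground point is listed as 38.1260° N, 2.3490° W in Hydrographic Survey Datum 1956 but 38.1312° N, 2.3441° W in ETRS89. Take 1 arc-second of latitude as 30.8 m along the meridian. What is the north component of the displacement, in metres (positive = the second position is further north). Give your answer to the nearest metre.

ΔN = 577 m

Δφ = 38.1312° − 38.1260° = +0.0052°; Δλ = -2.3441° − -2.3490° = +0.0049°.
1° of latitude = 3600 × 30.80 = 110880 m.
ΔN = Δφ × 110880 = 576.6 m; ΔE = Δλ × 110880 × cos(38.1260°) = +0.0049 × 110880 × 0.786655 = 427.4 m.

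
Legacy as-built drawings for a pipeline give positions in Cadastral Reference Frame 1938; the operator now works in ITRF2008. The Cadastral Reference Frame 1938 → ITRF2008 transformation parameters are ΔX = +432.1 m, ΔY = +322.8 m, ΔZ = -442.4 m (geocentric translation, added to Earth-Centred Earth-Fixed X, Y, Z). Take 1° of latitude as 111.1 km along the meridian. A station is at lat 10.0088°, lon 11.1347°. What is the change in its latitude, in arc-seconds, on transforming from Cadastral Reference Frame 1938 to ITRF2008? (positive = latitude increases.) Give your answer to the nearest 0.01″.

Δφ = -16.86″

sin φ = 0.173799, cos φ = 0.984781, sin λ = 0.193116, cos λ = 0.981176.
North component: ΔN = −sin φ cos λ·ΔX − sin φ sin λ·ΔY + cos φ·ΔZ = −(0.173799)(0.981176)(432.1) − (0.173799)(0.193116)(322.8) + (0.984781)(-442.4) = -520.19 m.
1° of latitude spans 111100 m, so Δφ = -520.19 / 111100 × 3600 = -16.856″.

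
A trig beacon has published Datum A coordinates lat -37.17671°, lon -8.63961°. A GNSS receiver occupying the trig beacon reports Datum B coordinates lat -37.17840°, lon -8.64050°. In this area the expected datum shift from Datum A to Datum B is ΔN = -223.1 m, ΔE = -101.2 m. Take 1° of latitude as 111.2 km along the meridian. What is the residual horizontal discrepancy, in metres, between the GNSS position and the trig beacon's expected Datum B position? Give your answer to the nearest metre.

Observed coordinate differences: Δφ = -0.00169°, Δλ = -0.00089°.
Converting to metres (1° lat = 111200 m, cos φ = 0.796776): observed ΔN = -187.9 m, observed ΔE = -78.9 m.
Subtracting the expected shift leaves a residual of -187.9 − (-223.1) = 35.2 m north and -78.9 − (-101.2) = 22.3 m east.
Residual distance = √(35.2² + 22.3²) = 41.7 m.

42 m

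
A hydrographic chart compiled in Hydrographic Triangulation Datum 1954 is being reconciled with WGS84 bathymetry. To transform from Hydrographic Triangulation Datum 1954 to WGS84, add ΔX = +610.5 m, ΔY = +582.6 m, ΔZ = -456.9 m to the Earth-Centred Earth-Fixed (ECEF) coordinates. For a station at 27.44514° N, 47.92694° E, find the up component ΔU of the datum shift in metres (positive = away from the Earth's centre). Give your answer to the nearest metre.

ΔU = 536 m

At φ = 27.44514°, λ = 47.92694°: sin φ = 0.460899, cos φ = 0.887453, sin λ = 0.742291, cos λ = 0.670078.
ΔU = cos φ cos λ·ΔX + cos φ sin λ·ΔY + sin φ·ΔZ = (0.887453)(0.670078)(610.5) + (0.887453)(0.742291)(582.6) + (0.460899)(-456.9) = 536.24 m.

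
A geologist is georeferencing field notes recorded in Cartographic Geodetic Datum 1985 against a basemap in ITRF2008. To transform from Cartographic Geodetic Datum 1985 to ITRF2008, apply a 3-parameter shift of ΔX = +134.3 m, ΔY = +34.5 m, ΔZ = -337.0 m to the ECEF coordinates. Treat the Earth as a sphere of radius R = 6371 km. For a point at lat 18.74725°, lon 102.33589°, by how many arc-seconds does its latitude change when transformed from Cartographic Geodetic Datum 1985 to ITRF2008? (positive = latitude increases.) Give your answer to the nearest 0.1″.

sin φ = 0.321394, cos φ = 0.946946, sin λ = 0.976912, cos λ = -0.213642.
North component: ΔN = −sin φ cos λ·ΔX − sin φ sin λ·ΔY + cos φ·ΔZ = −(0.321394)(-0.213642)(134.3) − (0.321394)(0.976912)(34.5) + (0.946946)(-337.0) = -320.73 m.
1° of latitude spans πR/180 = 111195 m, so Δφ = -320.73 / 111195 × 3600 = -10.384″.

Δφ = -10.4″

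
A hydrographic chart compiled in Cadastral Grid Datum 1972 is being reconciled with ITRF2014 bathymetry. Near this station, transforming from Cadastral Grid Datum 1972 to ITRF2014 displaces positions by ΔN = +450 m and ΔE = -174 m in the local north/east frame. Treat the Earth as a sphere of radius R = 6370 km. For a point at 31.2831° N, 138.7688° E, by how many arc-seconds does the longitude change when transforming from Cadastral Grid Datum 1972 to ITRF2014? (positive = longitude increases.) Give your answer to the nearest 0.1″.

At latitude 31.2831°, cos φ = 0.854612.
One radian of longitude at latitude φ spans R cos φ, so Δλ = ΔE / (R cos φ) = -174.0 / (6370000 × 0.854612) = -3.1963e-05 rad = -6.593″.

Δλ = -6.6″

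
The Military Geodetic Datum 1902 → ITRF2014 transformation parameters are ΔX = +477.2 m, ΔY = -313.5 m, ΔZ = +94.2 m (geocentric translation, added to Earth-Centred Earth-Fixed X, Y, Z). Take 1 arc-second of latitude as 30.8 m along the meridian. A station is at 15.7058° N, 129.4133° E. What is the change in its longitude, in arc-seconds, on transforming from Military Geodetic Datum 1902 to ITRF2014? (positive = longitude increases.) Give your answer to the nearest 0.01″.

Δλ = -5.72″

sin φ = 0.270698, cos φ = 0.962664, sin λ = 0.772586, cos λ = -0.634910.
East component: ΔE = −sin λ·ΔX + cos λ·ΔY = −(0.772586)(477.2) + (-0.634910)(-313.5) = -169.63 m.
1° of latitude spans 3600 × 30.80 = 110880 m; at latitude φ, 1° of longitude spans that × cos φ = 106740.2 m, so Δλ = -169.63 / 106740.2 × 3600 = -5.721″.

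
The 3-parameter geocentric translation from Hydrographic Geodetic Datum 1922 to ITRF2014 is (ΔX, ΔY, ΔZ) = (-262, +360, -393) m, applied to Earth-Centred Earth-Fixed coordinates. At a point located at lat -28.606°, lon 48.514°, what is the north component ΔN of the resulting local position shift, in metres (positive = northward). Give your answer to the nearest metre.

ΔN = -299 m

At φ = -28.606°, λ = 48.514°: sin φ = -0.478784, cos φ = 0.877933, sin λ = 0.749118, cos λ = 0.662437.
ΔN = −sin φ cos λ·ΔX − sin φ sin λ·ΔY + cos φ·ΔZ = −(-0.478784)(0.662437)(-262) − (-0.478784)(0.749118)(360) + (0.877933)(-393) = -299.01 m.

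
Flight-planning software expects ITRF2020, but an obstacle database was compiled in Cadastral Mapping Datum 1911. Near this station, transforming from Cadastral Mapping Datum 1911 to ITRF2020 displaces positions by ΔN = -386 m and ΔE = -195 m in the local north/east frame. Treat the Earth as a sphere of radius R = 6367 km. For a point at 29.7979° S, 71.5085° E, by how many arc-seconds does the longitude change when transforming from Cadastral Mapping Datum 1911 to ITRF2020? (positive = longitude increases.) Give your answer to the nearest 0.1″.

At latitude -29.7979°, cos φ = 0.867784.
One radian of longitude at latitude φ spans R cos φ, so Δλ = ΔE / (R cos φ) = -195.0 / (6367000 × 0.867784) = -3.5293e-05 rad = -7.280″.

Δλ = -7.3″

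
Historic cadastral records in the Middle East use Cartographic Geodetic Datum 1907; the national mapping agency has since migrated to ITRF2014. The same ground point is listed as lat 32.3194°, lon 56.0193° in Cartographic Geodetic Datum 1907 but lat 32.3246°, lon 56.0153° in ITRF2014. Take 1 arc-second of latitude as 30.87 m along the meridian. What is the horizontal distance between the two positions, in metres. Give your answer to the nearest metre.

Δφ = 32.3246° − 32.3194° = +0.0052°; Δλ = 56.0153° − 56.0193° = -0.0040°.
1° of latitude = 3600 × 30.87 = 111132 m.
ΔN = Δφ × 111132 = 577.9 m; ΔE = Δλ × 111132 × cos(32.3194°) = -0.0040 × 111132 × 0.845081 = -375.7 m.
Distance = √(ΔE² + ΔN²) = √((-375.7)² + 577.9²) = 689.3 m.

689 m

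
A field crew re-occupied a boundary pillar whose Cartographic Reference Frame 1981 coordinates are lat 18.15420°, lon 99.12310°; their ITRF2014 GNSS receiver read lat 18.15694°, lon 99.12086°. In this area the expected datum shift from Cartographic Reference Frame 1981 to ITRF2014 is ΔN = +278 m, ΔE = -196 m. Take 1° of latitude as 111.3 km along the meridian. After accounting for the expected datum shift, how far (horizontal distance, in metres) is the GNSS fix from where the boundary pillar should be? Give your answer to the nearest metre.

Observed coordinate differences: Δφ = +0.00274°, Δλ = -0.00224°.
Converting to metres (1° lat = 111300 m, cos φ = 0.950221): observed ΔN = 305.0 m, observed ΔE = -236.9 m.
Subtracting the expected shift leaves a residual of 305.0 − (278) = 27.0 m north and -236.9 − (-196) = -40.9 m east.
Residual distance = √(27.0² + (-40.9)²) = 49.0 m.

49 m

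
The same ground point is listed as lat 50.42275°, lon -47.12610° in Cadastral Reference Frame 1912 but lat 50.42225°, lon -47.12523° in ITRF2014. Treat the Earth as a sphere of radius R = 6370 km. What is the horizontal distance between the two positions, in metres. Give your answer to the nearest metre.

83 m

Δφ = 50.42225° − 50.42275° = -0.00050°; Δλ = -47.12523° − -47.12610° = +0.00087°.
1° along a meridian = πR/180 = 111177 m.
ΔN = Δφ × 111177 = -55.6 m; ΔE = Δλ × 111177 × cos(50.42275°) = +0.00087 × 111177 × 0.637118 = 61.6 m.
Distance = √(ΔE² + ΔN²) = √(61.6² + (-55.6)²) = 83.0 m.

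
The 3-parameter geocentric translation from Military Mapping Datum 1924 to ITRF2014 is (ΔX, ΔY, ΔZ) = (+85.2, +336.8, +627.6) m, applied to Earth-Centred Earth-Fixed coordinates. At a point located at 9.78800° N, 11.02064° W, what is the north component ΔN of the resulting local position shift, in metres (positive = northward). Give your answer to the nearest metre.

ΔN = 615 m

The local north axis is (−sin φ cos λ, −sin φ sin λ, cos φ), giving ΔN = -14.217 + 10.945 + 618.464 = 615.19 m.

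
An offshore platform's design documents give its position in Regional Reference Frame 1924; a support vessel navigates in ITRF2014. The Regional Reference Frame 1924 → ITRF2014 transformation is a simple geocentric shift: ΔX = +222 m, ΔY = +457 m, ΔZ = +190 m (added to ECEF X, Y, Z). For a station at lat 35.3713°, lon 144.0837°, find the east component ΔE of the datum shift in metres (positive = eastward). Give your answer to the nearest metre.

The local east axis at (φ, λ) is (−sin λ, cos λ, 0), so ΔE = −sin(144.0837°)·222 + cos(144.0837°)·457 = -500.34 m.

ΔE = -500 m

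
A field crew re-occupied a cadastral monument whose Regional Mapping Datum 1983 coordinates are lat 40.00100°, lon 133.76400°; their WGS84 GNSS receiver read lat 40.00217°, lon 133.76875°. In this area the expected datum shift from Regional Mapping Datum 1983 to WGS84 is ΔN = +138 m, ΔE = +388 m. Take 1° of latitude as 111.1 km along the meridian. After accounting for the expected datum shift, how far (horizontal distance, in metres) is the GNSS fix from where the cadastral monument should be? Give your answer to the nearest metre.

18 m

Observed coordinate differences: Δφ = +0.00117°, Δλ = +0.00475°.
Converting to metres (1° lat = 111100 m, cos φ = 0.766033): observed ΔN = 130.0 m, observed ΔE = 404.3 m.
Subtracting the expected shift leaves a residual of 130.0 − (138) = -8.0 m north and 404.3 − (388) = 16.3 m east.
Residual distance = √((-8.0)² + 16.3²) = 18.1 m.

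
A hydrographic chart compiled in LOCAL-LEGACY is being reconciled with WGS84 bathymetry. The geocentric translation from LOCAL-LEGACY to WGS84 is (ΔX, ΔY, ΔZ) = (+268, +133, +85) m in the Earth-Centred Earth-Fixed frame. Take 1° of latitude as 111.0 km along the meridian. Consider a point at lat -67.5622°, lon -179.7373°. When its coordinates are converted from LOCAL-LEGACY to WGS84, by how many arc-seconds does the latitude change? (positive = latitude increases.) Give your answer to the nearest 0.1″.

Δφ = -7.0″

sin φ = -0.924294, cos φ = 0.381680, sin λ = -0.004585, cos λ = -0.999989.
North component: ΔN = −sin φ cos λ·ΔX − sin φ sin λ·ΔY + cos φ·ΔZ = −(-0.924294)(-0.999989)(268) − (-0.924294)(-0.004585)(133) + (0.381680)(85) = -215.83 m.
1° of latitude spans 111000 m, so Δφ = -215.83 / 111000 × 3600 = -7.000″.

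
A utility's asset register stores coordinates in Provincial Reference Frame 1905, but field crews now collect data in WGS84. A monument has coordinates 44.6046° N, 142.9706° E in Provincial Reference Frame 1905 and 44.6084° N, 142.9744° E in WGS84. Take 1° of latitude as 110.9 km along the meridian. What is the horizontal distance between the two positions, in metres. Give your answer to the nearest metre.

517 m

Δφ = 44.6084° − 44.6046° = +0.0038°; Δλ = 142.9744° − 142.9706° = +0.0038°.
ΔN = Δφ × 110900 = 421.4 m; ΔE = Δλ × 110900 × cos(44.6046°) = +0.0038 × 110900 × 0.711970 = 300.0 m.
Distance = √(ΔE² + ΔN²) = √(300.0² + 421.4²) = 517.3 m.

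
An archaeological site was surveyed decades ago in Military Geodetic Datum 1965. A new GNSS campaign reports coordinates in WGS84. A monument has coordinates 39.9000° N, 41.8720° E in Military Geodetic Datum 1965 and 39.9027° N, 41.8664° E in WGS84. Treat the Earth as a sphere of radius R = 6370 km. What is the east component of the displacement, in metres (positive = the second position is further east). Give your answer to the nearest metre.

ΔE = -478 m

Δφ = 39.9027° − 39.9000° = +0.0027°; Δλ = 41.8664° − 41.8720° = -0.0056°.
1° along a meridian = πR/180 = 111177 m.
ΔN = Δφ × 111177 = 300.2 m; ΔE = Δλ × 111177 × cos(39.9000°) = -0.0056 × 111177 × 0.767165 = -477.6 m.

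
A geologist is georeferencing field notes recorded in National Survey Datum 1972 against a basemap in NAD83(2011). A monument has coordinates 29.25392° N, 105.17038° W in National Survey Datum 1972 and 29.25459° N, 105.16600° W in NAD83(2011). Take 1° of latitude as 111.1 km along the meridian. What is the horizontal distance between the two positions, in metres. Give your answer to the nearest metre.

Δφ = 29.25459° − 29.25392° = +0.00067°; Δλ = -105.16600° − -105.17038° = +0.00438°.
ΔN = Δφ × 111100 = 74.4 m; ΔE = Δλ × 111100 × cos(29.25392°) = +0.00438 × 111100 × 0.872463 = 424.6 m.
Distance = √(ΔE² + ΔN²) = √(424.6² + 74.4²) = 431.0 m.

431 m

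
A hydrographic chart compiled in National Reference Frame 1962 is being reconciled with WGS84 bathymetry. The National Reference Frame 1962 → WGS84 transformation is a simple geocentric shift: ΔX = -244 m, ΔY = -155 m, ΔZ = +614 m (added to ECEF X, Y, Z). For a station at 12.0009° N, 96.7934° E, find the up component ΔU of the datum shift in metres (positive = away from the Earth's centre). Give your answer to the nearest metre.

The local up (radial) axis is (cos φ cos λ, cos φ sin λ, sin φ), giving ΔU = 28.232 − 150.548 + 127.667 = 5.35 m.

ΔU = 5 m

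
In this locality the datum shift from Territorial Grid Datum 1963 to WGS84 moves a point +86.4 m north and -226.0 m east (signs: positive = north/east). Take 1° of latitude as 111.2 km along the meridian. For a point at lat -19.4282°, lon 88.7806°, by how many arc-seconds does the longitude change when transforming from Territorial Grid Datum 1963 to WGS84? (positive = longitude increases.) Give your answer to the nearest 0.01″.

Δλ = -7.76″

At latitude -19.4282°, cos φ = 0.943059.
1° of longitude at this latitude = 111.2 × cos φ = 104.87 km, so Δλ = -226.0 / 104868.2 = -0.0021551° = -7.758″.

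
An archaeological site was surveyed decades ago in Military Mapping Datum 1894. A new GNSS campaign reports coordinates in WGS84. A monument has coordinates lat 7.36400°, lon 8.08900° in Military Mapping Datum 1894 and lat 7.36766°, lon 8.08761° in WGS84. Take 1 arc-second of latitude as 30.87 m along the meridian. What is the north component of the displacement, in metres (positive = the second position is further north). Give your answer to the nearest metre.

Δφ = 7.36766° − 7.36400° = +0.00366°; Δλ = 8.08761° − 8.08900° = -0.00139°.
1° of latitude = 3600 × 30.87 = 111132 m.
ΔN = Δφ × 111132 = 406.7 m; ΔE = Δλ × 111132 × cos(7.36400°) = -0.00139 × 111132 × 0.991752 = -153.2 m.

ΔN = 407 m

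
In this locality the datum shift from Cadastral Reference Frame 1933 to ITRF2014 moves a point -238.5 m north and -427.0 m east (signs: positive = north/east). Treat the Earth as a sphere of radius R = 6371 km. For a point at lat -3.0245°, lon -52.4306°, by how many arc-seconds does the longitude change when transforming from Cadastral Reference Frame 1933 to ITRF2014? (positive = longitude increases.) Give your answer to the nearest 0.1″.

At latitude -3.0245°, cos φ = 0.998607.
One radian of longitude at latitude φ spans R cos φ, so Δλ = ΔE / (R cos φ) = -427.0 / (6371000 × 0.998607) = -6.7116e-05 rad = -13.844″.

Δλ = -13.8″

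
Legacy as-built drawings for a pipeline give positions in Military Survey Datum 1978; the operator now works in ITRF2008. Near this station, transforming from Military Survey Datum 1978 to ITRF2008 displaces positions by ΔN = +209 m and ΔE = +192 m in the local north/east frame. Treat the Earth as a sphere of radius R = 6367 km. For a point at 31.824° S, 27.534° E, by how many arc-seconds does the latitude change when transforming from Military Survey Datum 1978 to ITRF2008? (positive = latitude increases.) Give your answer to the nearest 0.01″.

On a sphere of radius R, 1 rad of latitude = R, so Δφ = ΔN / R = 209.0 / 6367000 = 3.2826e-05 rad = 6.771″.

Δφ = 6.77″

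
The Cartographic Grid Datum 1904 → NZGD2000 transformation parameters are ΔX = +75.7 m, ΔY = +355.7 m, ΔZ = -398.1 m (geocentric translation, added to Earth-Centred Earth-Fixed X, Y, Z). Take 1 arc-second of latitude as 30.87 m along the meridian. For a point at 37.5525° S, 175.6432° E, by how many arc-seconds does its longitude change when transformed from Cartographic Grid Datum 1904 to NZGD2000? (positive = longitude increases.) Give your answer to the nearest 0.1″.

Δλ = -14.7″

sin φ = -0.609488, cos φ = 0.792795, sin λ = 0.075967, cos λ = -0.997110.
East component: ΔE = −sin λ·ΔX + cos λ·ΔY = −(0.075967)(75.7) + (-0.997110)(355.7) = -360.42 m.
1° of latitude spans 3600 × 30.87 = 111132 m; at latitude φ, 1° of longitude spans that × cos φ = 88104.9 m, so Δλ = -360.42 / 88104.9 × 3600 = -14.727″.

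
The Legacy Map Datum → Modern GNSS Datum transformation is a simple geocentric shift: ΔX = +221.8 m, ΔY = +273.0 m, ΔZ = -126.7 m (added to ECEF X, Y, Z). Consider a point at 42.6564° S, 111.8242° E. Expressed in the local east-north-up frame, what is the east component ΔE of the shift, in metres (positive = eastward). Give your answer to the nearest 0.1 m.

ΔE = -307.4 m

The local east axis at (φ, λ) is (−sin λ, cos λ, 0), so ΔE = −sin(111.8242°)·221.8 + cos(111.8242°)·273.0 = -307.39 m.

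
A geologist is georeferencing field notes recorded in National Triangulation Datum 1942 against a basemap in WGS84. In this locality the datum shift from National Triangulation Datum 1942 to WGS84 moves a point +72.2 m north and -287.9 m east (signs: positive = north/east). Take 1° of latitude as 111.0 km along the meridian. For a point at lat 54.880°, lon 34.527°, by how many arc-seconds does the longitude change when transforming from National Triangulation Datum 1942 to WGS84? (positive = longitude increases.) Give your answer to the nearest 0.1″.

At latitude 54.880°, cos φ = 0.575291.
1° of longitude at this latitude = 111.0 × cos φ = 63.86 km, so Δλ = -287.9 / 63857.3 = -0.0045085° = -16.231″.

Δλ = -16.2″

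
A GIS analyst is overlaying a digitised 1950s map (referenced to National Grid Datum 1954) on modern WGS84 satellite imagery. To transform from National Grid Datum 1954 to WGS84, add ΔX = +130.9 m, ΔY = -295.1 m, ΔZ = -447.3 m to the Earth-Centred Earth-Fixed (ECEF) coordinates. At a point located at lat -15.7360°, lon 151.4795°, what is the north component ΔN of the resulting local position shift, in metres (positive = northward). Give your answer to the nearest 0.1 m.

ΔN = -499.9 m

The local north axis is (−sin φ cos λ, −sin φ sin λ, cos φ), giving ΔN = -31.193 − 38.213 − 430.536 = -499.94 m.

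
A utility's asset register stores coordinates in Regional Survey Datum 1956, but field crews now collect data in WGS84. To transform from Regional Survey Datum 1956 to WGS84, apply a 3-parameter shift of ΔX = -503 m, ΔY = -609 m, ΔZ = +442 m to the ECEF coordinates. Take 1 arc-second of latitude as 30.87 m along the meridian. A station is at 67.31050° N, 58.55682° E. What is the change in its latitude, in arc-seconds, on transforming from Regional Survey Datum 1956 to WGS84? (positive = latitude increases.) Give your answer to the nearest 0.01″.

sin φ = 0.922609, cos φ = 0.385737, sin λ = 0.853158, cos λ = 0.521653.
North component: ΔN = −sin φ cos λ·ΔX − sin φ sin λ·ΔY + cos φ·ΔZ = −(0.922609)(0.521653)(-503) − (0.922609)(0.853158)(-609) + (0.385737)(442) = 891.94 m.
1° of latitude spans 3600 × 30.87 = 111132 m, so Δφ = 891.94 / 111132 × 3600 = 28.894″.

Δφ = 28.89″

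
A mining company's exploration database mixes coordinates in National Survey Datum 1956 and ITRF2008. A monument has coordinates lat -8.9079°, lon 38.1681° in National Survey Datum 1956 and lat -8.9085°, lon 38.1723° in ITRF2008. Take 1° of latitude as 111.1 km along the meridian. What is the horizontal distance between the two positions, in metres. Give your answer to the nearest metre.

Δφ = -8.9085° − -8.9079° = -0.0006°; Δλ = 38.1723° − 38.1681° = +0.0042°.
ΔN = Δφ × 111100 = -66.7 m; ΔE = Δλ × 111100 × cos(-8.9079°) = +0.0042 × 111100 × 0.987939 = 461.0 m.
Distance = √(ΔE² + ΔN²) = √(461.0² + (-66.7)²) = 465.8 m.

466 m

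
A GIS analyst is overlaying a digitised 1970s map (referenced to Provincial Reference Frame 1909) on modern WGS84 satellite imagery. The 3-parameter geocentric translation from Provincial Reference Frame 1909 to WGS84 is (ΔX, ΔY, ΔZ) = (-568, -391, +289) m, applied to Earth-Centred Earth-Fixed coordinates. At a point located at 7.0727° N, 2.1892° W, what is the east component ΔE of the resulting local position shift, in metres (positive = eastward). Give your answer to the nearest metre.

ΔE = -412 m

At φ = 7.0727°, λ = -2.1892°: sin φ = 0.123129, cos φ = 0.992391, sin λ = -0.038199, cos λ = 0.999270.
ΔE = −sin λ·ΔX + cos λ·ΔY = −(-0.038199)·(-568) + (0.999270)·(-391) = -412.41 m.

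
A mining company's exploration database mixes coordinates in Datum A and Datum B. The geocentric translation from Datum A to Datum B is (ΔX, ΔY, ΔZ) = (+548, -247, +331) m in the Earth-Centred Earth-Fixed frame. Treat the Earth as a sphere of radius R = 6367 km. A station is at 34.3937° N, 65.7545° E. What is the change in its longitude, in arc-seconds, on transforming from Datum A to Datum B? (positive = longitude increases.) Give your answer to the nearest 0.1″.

Δλ = -23.6″

sin φ = 0.564876, cos φ = 0.825176, sin λ = 0.911794, cos λ = 0.410647.
East component: ΔE = −sin λ·ΔX + cos λ·ΔY = −(0.911794)(548) + (0.410647)(-247) = -601.09 m.
1° of latitude spans πR/180 = 111125 m; at latitude φ, 1° of longitude spans that × cos φ = 91697.7 m, so Δλ = -601.09 / 91697.7 × 3600 = -23.599″.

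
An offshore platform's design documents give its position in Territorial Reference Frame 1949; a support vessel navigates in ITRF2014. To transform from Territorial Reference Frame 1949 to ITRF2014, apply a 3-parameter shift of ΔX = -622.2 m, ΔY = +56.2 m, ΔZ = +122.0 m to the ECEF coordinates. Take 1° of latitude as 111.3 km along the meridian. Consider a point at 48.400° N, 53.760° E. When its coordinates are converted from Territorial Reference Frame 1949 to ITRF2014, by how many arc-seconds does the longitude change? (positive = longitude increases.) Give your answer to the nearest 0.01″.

Δλ = 26.07″

sin φ = 0.747798, cos φ = 0.663926, sin λ = 0.806548, cos λ = 0.591169.
East component: ΔE = −sin λ·ΔX + cos λ·ΔY = −(0.806548)(-622.2) + (0.591169)(56.2) = 535.06 m.
1° of latitude spans 111300 m; at latitude φ, 1° of longitude spans that × cos φ = 73895.0 m, so Δλ = 535.06 / 73895.0 × 3600 = 26.067″.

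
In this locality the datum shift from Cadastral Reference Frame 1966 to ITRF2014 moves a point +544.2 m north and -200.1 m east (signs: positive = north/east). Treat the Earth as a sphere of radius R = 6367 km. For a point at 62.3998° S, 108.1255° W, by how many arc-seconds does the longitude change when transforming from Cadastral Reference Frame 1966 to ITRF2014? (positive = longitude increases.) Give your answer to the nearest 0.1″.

At latitude -62.3998°, cos φ = 0.463299.
One radian of longitude at latitude φ spans R cos φ, so Δλ = ΔE / (R cos φ) = -200.1 / (6367000 × 0.463299) = -6.7835e-05 rad = -13.992″.

Δλ = -14.0″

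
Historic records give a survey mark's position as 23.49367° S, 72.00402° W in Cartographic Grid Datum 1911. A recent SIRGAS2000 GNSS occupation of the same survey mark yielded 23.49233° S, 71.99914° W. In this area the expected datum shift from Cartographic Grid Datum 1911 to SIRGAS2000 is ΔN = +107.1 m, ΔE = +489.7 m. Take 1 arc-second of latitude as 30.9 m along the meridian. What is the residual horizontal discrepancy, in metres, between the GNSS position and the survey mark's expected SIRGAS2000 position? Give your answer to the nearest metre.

43 m

Observed coordinate differences: Δφ = +0.00134°, Δλ = +0.00488°.
Converting to metres (1° lat = 111240 m, cos φ = 0.917104): observed ΔN = 149.1 m, observed ΔE = 497.9 m.
Subtracting the expected shift leaves a residual of 149.1 − (107.1) = 42.0 m north and 497.9 − (489.7) = 8.2 m east.
Residual distance = √(42.0² + 8.2²) = 42.7 m.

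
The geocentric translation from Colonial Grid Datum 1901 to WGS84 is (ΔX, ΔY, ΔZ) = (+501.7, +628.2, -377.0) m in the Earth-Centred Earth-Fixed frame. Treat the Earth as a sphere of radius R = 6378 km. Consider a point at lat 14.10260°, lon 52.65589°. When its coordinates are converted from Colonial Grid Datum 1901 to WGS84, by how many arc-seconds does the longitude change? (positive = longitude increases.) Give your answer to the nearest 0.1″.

sin φ = 0.243659, cos φ = 0.969861, sin λ = 0.795007, cos λ = 0.606601.
East component: ΔE = −sin λ·ΔX + cos λ·ΔY = −(0.795007)(501.7) + (0.606601)(628.2) = -17.79 m.
1° of latitude spans πR/180 = 111317 m; at latitude φ, 1° of longitude spans that × cos φ = 107962.1 m, so Δλ = -17.79 / 107962.1 × 3600 = -0.593″.

Δλ = -0.6″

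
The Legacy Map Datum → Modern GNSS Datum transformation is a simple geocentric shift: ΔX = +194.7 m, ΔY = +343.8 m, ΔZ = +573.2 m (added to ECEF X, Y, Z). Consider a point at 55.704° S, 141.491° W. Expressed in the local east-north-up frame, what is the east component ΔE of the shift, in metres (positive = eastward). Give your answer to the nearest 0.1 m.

At φ = -55.704°, λ = -141.491°: sin φ = -0.826138, cos φ = 0.563468, sin λ = -0.622638, cos λ = -0.782510.
ΔE = −sin λ·ΔX + cos λ·ΔY = −(-0.622638)·(194.7) + (-0.782510)·(343.8) = -147.80 m.

ΔE = -147.8 m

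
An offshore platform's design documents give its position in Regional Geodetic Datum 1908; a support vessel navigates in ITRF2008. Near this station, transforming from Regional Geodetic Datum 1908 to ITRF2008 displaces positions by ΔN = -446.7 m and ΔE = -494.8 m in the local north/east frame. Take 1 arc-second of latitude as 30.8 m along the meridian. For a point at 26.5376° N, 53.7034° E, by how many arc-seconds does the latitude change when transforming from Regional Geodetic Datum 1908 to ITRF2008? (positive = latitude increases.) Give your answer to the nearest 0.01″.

1″ of latitude = 30.80 m, so Δφ = -446.7 / 30.80 = -14.503″.

Δφ = -14.50″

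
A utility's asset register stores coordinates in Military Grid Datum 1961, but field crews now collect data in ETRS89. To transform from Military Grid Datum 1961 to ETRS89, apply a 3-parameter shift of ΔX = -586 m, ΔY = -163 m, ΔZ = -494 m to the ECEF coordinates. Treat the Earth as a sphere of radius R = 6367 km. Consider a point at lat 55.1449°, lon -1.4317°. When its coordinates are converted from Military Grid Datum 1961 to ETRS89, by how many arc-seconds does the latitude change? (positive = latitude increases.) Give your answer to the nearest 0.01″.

Δφ = 6.32″

sin φ = 0.820600, cos φ = 0.571503, sin λ = -0.024985, cos λ = 0.999688.
North component: ΔN = −sin φ cos λ·ΔX − sin φ sin λ·ΔY + cos φ·ΔZ = −(0.820600)(0.999688)(-586) − (0.820600)(-0.024985)(-163) + (0.571503)(-494) = 195.06 m.
1° of latitude spans πR/180 = 111125 m, so Δφ = 195.06 / 111125 × 3600 = 6.319″.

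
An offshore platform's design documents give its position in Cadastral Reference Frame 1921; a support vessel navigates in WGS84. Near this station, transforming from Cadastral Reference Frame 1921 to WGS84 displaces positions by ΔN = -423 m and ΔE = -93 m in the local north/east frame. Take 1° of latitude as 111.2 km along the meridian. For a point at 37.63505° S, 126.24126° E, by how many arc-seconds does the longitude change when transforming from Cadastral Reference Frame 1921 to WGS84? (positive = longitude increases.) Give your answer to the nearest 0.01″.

Δλ = -3.80″

At latitude -37.63505°, cos φ = 0.791916.
1° of longitude at this latitude = 111.2 × cos φ = 88.06 km, so Δλ = -93.0 / 88061.1 = -0.0010561° = -3.802″.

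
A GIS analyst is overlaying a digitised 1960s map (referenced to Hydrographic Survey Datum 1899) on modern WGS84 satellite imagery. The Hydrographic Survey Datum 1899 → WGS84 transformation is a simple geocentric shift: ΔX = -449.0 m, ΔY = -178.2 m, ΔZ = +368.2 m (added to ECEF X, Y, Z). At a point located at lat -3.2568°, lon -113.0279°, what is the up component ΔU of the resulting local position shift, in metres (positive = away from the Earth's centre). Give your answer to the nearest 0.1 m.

ΔU = 318.2 m

At φ = -3.2568°, λ = -113.0279°: sin φ = -0.056811, cos φ = 0.998385, sin λ = -0.920314, cos λ = -0.391179.
ΔU = cos φ cos λ·ΔX + cos φ sin λ·ΔY + sin φ·ΔZ = (0.998385)(-0.391179)(-449.0) + (0.998385)(-0.920314)(-178.2) + (-0.056811)(368.2) = 318.17 m.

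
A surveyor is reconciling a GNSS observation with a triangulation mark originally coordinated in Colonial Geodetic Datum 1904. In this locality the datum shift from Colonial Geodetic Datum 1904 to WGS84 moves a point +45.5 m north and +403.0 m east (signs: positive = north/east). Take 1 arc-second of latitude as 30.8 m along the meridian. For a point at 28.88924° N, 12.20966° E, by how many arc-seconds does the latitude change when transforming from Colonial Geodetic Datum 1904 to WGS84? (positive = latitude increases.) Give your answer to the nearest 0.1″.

Δφ = 1.5″

1″ of latitude = 30.80 m, so Δφ = 45.5 / 30.80 = 1.477″.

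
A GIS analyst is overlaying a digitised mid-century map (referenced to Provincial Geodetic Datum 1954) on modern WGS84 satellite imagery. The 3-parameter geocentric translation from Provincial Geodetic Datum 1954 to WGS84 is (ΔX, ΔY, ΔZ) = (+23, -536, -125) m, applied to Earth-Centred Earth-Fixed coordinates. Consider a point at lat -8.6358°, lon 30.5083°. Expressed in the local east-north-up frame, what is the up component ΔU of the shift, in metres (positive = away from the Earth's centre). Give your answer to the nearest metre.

The local up (radial) axis is (cos φ cos λ, cos φ sin λ, sin φ), giving ΔU = 19.591 − 269.023 + 18.769 = -230.66 m.

ΔU = -231 m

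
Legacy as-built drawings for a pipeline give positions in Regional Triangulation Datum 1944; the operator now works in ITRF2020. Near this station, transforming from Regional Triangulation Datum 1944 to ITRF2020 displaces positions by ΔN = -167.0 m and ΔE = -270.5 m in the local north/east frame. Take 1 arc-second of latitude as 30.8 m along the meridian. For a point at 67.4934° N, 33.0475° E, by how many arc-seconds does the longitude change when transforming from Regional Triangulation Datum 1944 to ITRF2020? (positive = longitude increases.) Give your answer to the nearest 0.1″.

Δλ = -22.9″

At latitude 67.4934°, cos φ = 0.382790.
1″ of longitude at this latitude = 30.80 × cos φ = 11.7899 m, so Δλ = -270.5 / 11.7899 = -22.943″.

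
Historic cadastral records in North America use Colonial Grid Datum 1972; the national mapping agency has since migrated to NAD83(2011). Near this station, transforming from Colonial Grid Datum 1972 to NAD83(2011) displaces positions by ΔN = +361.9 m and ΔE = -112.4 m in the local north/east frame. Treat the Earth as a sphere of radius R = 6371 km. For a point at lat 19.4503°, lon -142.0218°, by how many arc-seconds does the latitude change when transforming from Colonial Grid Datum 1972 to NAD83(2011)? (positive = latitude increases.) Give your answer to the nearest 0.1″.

On a sphere of radius R, 1 rad of latitude = R, so Δφ = ΔN / R = 361.9 / 6371000 = 5.6804e-05 rad = 11.717″.

Δφ = 11.7″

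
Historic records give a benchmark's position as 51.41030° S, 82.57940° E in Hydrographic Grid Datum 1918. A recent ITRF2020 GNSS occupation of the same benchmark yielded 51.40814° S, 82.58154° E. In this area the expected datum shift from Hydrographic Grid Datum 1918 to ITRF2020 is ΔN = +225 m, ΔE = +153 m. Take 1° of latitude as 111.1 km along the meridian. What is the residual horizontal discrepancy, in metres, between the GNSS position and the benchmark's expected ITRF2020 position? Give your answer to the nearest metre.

16 m

Observed coordinate differences: Δφ = +0.00216°, Δλ = +0.00214°.
Converting to metres (1° lat = 111100 m, cos φ = 0.623739): observed ΔN = 240.0 m, observed ΔE = 148.3 m.
Subtracting the expected shift leaves a residual of 240.0 − (225) = 15.0 m north and 148.3 − (153) = -4.7 m east.
Residual distance = √(15.0² + (-4.7)²) = 15.7 m.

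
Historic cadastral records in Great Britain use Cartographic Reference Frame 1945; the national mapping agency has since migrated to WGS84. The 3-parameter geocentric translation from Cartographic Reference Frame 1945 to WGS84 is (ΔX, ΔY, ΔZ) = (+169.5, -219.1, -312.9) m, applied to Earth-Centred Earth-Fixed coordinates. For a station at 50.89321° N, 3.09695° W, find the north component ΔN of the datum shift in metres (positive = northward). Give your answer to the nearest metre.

At φ = 50.89321°, λ = -3.09695°: sin φ = 0.775972, cos φ = 0.630768, sin λ = -0.054026, cos λ = 0.998540.
ΔN = −sin φ cos λ·ΔX − sin φ sin λ·ΔY + cos φ·ΔZ = −(0.775972)(0.998540)(169.5) − (0.775972)(-0.054026)(-219.1) + (0.630768)(-312.9) = -337.89 m.

ΔN = -338 m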